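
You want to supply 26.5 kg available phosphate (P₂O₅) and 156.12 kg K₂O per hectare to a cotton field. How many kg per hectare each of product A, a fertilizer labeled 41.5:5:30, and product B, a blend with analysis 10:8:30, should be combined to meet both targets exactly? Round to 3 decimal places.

With a, b = kg per hectare of product A and product B:
P₂O₅: 0.05·a + 0.08·b = 26.5
K₂O: 0.3·a + 0.3·b = 156.12
Eliminate b: (row1) − 0.08/0.3·(row2) → -0.03·a = -15.132, so a = 504.4.
Then b = (156.12 − 0.3·504.4) / 0.3 = 16.

504.400 kg product A, 16.000 kg product B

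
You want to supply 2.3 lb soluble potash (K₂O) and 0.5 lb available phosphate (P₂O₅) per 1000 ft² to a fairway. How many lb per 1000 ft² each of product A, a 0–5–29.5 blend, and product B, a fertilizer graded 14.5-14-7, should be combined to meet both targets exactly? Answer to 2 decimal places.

Let a = lb of product A, b = lb of product B (per 1000 ft²).
K₂O: 0.295·a + 0.07·b = 2.3
P₂O₅: 0.05·a + 0.14·b = 0.5
From row1: a = (2.3 − 0.07·b) / 0.295.
Into row2: 0.05·(2.3 − 0.07·b)/0.295 + 0.14·b = 0.5 → b = 0.859788, a = 7.59259.

7.59 lb product A, 0.86 lb product B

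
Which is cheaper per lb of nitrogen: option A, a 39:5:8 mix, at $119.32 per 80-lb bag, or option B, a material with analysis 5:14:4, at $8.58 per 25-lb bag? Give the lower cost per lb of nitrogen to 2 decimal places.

option A: N per bag = 80 × 39% = 31.2 lb; cost = 119.32 / 31.2 = $3.8244/lb N.
option B: N per bag = 25 × 5% = 1.25 lb; cost = 8.58 / 1.25 = $6.8640/lb N.
option A is cheaper.

$3.82 per lb N (option A)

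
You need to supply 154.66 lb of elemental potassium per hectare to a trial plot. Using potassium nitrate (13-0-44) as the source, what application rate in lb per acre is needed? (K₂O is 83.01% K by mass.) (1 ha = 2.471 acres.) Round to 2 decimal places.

171.37 lb of product per acre

As K₂O: 154.66 / 0.8301 = 186.315 lb per hectare.
Product per hectare = 186.315 / 44% = 423.443 lb.
Convert to per acre: 423.443 × 0.404694 = 171.365 lb.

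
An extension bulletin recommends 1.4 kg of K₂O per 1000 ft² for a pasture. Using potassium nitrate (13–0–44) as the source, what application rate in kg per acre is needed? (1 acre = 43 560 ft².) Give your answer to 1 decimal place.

138.6 kg of product per acre

Product per 1000 ft² = 1.4 / 44% = 3.18182 kg.
Convert to per acre: 3.18182 × 43.56 = 138.6 kg.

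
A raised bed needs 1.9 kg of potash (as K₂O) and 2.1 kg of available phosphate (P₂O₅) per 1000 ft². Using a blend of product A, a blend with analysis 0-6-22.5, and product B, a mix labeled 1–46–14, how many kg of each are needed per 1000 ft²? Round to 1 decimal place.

6.1 kg product A, 3.8 kg product B

With a, b = kg per 1000 ft² of product A and product B:
K₂O: 0.225·a + 0.14·b = 1.9
P₂O₅: 0.06·a + 0.46·b = 2.1
From row1: a = (1.9 − 0.14·b) / 0.225.
Into row2: 0.06·(1.9 − 0.14·b)/0.225 + 0.46·b = 2.1 → b = 3.76972, a = 6.09884.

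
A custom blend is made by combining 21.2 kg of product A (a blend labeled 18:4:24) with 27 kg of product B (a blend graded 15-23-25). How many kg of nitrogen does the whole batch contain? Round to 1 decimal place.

N mass = 18%×21.2 + 15%×27 = 7.866 kg.

7.9 kg N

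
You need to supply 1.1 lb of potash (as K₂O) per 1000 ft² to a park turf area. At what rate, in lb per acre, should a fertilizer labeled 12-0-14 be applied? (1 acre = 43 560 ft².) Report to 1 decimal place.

Product per 1000 ft² = 1.1 / 14% = 7.85714 lb.
Convert to per acre: 7.85714 × 43.56 = 342.257 lb.

342.3 lb of product per acre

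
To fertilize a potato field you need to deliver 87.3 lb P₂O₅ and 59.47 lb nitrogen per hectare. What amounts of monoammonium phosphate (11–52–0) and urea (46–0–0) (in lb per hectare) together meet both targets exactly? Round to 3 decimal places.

With a, b = lb per hectare of monoammonium phosphate and urea:
P₂O₅: 0.52·a + 0·b = 87.3
N: 0.11·a + 0.46·b = 59.47
Eliminate a: (row1) − 0.52/0.11·(row2) → -2.17455·b = -193.831, so b = 89.1363.
Back-substitute: a = (87.3 − 0·89.1363) / 0.52 = 167.8846.

167.885 lb monoammonium phosphate, 89.136 lb urea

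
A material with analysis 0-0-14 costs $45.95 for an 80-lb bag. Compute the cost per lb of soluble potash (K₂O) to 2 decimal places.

K₂O in bag = 80 × 14% = 11.2 lb.
Cost per lb K₂O = $45.95 / 11.2 = $4.1027.

$4.10 per lb K₂O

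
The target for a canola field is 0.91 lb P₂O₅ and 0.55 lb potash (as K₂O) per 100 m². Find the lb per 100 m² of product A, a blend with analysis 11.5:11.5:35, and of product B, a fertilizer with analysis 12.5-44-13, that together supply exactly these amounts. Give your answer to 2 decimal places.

0.89 lb product A, 1.84 lb product B

Per-100 m² balance (a = product A, b = product B):
P₂O₅: 0.115·a + 0.44·b = 0.91
K₂O: 0.35·a + 0.13·b = 0.55
Eliminate b: (row1) − 0.44/0.13·(row2) → -1.06962·a = -0.951538, so a = 0.889608.
Then b = (0.55 − 0.35·0.889608) / 0.13 = 1.83567.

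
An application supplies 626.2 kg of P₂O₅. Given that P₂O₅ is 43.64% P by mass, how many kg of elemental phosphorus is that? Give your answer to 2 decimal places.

P = 626.2 × 0.4364 = 273.274 kg.

273.27 kg P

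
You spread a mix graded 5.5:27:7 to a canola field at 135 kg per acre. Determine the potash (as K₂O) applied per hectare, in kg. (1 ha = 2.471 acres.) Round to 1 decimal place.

K₂O per acre = 135 × 7% = 9.45 kg.
Convert to per hectare: 9.45 × 2.471 = 23.3509 kg.

23.4 kg K₂O per hectare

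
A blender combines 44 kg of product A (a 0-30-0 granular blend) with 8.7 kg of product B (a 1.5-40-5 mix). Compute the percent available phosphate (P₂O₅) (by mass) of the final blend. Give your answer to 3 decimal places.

31.651% P₂O₅

Total mass = 44 + 8.7 = 52.7 kg.
P₂O₅ mass = 30%×44 + 40%×8.7 = 16.68 kg.
% P₂O₅ = 16.68 / 52.7 = 31.6509%.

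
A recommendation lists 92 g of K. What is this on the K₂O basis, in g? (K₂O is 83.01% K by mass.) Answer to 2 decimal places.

110.83 g K₂O

K₂O = 92 / 0.8301 = 110.83002 g.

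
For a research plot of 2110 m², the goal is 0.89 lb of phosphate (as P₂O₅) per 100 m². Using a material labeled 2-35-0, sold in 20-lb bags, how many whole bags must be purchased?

3 bags

Product per 100 m² = 0.89 / 35% = 2.54286 lb.
Total product = 2.54286 × 2110 / 100 = 53.6543 lb.
Bags = ⌈53.6543 / 20⌉ = 3.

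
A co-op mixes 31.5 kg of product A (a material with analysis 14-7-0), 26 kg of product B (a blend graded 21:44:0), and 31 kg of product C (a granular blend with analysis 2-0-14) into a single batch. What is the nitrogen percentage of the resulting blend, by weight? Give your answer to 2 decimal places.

Total mass = 31.5 + 26 + 31 = 88.5 kg.
N mass = 14%×31.5 + 21%×26 + 2%×31 = 10.49 kg.
% N = 10.49 / 88.5 = 11.8531%.

11.85% N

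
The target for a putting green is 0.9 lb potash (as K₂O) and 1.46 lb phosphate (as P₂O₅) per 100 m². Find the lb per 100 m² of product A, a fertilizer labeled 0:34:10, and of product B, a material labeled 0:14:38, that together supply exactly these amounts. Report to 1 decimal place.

3.7 lb product A, 1.4 lb product B

Per-100 m² balance (a = product A, b = product B):
K₂O: 0.1·a + 0.38·b = 0.9
P₂O₅: 0.34·a + 0.14·b = 1.46
From row1: a = (0.9 − 0.38·b) / 0.1.
Into row2: 0.34·(0.9 − 0.38·b)/0.1 + 0.14·b = 1.46 → b = 1.38889, a = 3.72222.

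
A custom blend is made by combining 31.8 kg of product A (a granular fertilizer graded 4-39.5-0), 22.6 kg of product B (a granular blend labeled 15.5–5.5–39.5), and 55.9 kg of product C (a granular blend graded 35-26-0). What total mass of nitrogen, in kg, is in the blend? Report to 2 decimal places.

24.34 kg N

N mass = 4%×31.8 + 15.5%×22.6 + 35%×55.9 = 24.34 kg.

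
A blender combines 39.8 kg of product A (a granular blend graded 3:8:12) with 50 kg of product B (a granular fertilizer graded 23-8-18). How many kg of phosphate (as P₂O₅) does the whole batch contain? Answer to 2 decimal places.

7.18 kg P₂O₅

P₂O₅ mass = 8%×39.8 + 8%×50 = 7.184 kg.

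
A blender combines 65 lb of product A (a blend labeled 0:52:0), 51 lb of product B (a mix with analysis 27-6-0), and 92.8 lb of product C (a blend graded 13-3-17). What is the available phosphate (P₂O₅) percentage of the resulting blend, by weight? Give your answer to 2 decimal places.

18.99% P₂O₅

Total mass = 65 + 51 + 92.8 = 208.8 lb.
P₂O₅ mass = 52%×65 + 6%×51 + 3%×92.8 = 39.644 lb.
% P₂O₅ = 39.644 / 208.8 = 18.9866%.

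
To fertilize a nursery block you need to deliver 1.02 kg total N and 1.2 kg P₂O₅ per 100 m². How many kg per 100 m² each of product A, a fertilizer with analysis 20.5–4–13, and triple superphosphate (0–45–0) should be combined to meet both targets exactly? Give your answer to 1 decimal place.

Per-100 m² balance (a = product A, b = triple superphosphate):
N: 0.205·a + 0·b = 1.02
P₂O₅: 0.04·a + 0.45·b = 1.2
Eliminate b: (row1) − 0/0.45·(row2) → 0.205·a = 1.02, so a = 4.97561.
Then b = (1.2 − 0.04·4.97561) / 0.45 = 2.22439.

5.0 kg product A, 2.2 kg triple superphosphate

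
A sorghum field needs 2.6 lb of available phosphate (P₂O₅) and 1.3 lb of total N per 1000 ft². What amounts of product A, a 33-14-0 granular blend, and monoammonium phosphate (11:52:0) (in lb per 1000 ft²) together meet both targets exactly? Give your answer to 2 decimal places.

2.50 lb product A, 4.33 lb monoammonium phosphate

With a, b = lb per 1000 ft² of product A and monoammonium phosphate:
P₂O₅: 0.14·a + 0.52·b = 2.6
N: 0.33·a + 0.11·b = 1.3
Eliminate b: (row1) − 0.52/0.11·(row2) → -1.42·a = -3.54545, so a = 2.4968.
Then b = (1.3 − 0.33·2.4968) / 0.11 = 4.32778.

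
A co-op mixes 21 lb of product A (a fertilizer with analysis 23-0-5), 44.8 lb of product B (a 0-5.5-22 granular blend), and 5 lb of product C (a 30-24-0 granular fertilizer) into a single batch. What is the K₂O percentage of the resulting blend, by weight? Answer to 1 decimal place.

Total mass = 21 + 44.8 + 5 = 70.8 lb.
K₂O mass = 5%×21 + 22%×44.8 + 0%×5 = 10.906 lb.
% K₂O = 10.906 / 70.8 = 15.404%.

15.4% K₂O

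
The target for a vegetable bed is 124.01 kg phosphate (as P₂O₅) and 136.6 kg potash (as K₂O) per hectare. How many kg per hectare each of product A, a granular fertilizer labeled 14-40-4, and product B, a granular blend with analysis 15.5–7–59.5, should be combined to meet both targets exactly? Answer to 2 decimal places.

Let a = kg of product A, b = kg of product B (per hectare).
P₂O₅: 0.4·a + 0.07·b = 124.01
K₂O: 0.04·a + 0.595·b = 136.6
Solving simultaneously: a = 273.061, b = 211.223.

273.06 kg product A, 211.22 kg product B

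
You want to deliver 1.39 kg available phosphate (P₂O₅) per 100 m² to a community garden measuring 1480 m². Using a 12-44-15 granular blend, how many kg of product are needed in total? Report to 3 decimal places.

Product per 100 m² = 1.39 / 44% = 3.15909 kg.
Total product = 3.15909 × 1480 / 100 = 46.7545 kg.

46.755 kg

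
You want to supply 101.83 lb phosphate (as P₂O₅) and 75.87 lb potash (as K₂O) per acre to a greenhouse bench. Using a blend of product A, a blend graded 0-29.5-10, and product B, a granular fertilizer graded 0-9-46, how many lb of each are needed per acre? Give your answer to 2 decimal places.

Let a = lb of product A, b = lb of product B (per acre).
P₂O₅: 0.295·a + 0.09·b = 101.83
K₂O: 0.1·a + 0.46·b = 75.87
Solving simultaneously: a = 315.813, b = 96.2798.

315.81 lb product A, 96.28 lb product B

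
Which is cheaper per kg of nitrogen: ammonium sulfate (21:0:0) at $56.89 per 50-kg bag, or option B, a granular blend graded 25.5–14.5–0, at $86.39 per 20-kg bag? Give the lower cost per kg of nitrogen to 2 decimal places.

$5.42 per kg N (ammonium sulfate)

ammonium sulfate: N per bag = 50 × 21% = 10.5 kg; cost = 56.89 / 10.5 = $5.4181/kg N.
option B: N per bag = 20 × 25.5% = 5.1 kg; cost = 86.39 / 5.1 = $16.9392/kg N.
ammonium sulfate is cheaper.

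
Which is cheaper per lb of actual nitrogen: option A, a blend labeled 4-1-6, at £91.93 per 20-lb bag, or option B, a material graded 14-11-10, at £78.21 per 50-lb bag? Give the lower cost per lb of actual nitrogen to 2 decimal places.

option A: N per bag = 20 × 4% = 0.8 lb; cost = 91.93 / 0.8 = £114.9125/lb N.
option B: N per bag = 50 × 14% = 7 lb; cost = 78.21 / 7 = £11.1729/lb N.
option B is cheaper.

£11.17 per lb N (option B)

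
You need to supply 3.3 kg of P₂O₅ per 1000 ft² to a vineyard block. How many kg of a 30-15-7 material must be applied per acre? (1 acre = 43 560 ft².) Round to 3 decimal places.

958.320 kg of product per acre

Product per 1000 ft² = 3.3 / 15% = 22 kg.
Convert to per acre: 22 × 43.56 = 958.32 kg.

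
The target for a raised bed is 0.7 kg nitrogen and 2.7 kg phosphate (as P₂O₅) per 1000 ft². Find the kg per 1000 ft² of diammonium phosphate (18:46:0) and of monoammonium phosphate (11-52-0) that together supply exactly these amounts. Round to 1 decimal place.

With a, b = kg per 1000 ft² of diammonium phosphate and monoammonium phosphate:
N: 0.18·a + 0.11·b = 0.7
P₂O₅: 0.46·a + 0.52·b = 2.7
From row1: a = (0.7 − 0.11·b) / 0.18.
Into row2: 0.46·(0.7 − 0.11·b)/0.18 + 0.52·b = 2.7 → b = 3.81395, a = 1.55814.

1.6 kg diammonium phosphate, 3.8 kg monoammonium phosphate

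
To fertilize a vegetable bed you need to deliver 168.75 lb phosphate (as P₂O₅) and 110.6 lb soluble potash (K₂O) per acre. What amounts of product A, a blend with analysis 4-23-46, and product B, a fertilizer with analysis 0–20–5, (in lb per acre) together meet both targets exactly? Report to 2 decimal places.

Per-acre balance (a = product A, b = product B):
P₂O₅: 0.23·a + 0.2·b = 168.75
K₂O: 0.46·a + 0.05·b = 110.6
Eliminate b: (row1) − 0.2/0.05·(row2) → -1.61·a = -273.65, so a = 169.969.
Then b = (110.6 − 0.46·169.969) / 0.05 = 648.286.

169.97 lb product A, 648.29 lb product B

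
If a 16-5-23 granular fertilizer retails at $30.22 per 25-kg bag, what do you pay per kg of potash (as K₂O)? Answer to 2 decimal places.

K₂O in bag = 25 × 23% = 5.75 kg.
Cost per kg K₂O = $30.22 / 5.75 = $5.2557.

$5.26 per kg K₂O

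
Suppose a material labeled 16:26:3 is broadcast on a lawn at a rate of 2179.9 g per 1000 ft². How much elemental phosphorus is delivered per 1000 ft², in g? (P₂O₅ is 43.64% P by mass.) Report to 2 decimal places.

P₂O₅ per 1000 ft² = 2179.9 × 26% = 566.774 g.
Elemental P = 566.774 × 0.4364 = 247.3402 g per 1000 ft².

247.34 g P per thousand sq ft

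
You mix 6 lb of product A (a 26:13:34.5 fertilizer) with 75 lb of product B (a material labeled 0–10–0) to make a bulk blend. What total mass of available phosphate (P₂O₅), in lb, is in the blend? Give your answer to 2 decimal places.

8.28 lb P₂O₅

P₂O₅ mass = 13%×6 + 10%×75 = 8.28 lb.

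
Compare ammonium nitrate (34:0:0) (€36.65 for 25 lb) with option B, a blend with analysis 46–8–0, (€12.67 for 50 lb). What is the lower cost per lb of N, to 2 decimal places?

€0.55 per lb N (option B)

ammonium nitrate: N per bag = 25 × 34% = 8.5 lb; cost = 36.65 / 8.5 = €4.3118/lb N.
option B: N per bag = 50 × 46% = 23 lb; cost = 12.67 / 23 = €0.5509/lb N.
option B is cheaper.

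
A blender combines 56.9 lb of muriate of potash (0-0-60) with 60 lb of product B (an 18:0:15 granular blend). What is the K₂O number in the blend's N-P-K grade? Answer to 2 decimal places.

36.90% K₂O

Total mass = 56.9 + 60 = 116.9 lb.
K₂O mass = 60%×56.9 + 15%×60 = 43.14 lb.
% K₂O = 43.14 / 116.9 = 36.9033%.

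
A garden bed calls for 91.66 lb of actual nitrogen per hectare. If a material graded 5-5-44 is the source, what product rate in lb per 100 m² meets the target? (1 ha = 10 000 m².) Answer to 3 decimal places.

18.332 lb of product per hundred sq m

Product per hectare = 91.66 / 5% = 1833.2 lb.
Convert to per 100 m²: 1833.2 × 0.01 = 18.332 lb.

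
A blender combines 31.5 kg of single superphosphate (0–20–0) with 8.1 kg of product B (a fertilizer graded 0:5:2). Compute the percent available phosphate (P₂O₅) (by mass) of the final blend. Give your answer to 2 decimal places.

16.93% P₂O₅

Total mass = 31.5 + 8.1 = 39.6 kg.
P₂O₅ mass = 20%×31.5 + 5%×8.1 = 6.705 kg.
% P₂O₅ = 6.705 / 39.6 = 16.9318%.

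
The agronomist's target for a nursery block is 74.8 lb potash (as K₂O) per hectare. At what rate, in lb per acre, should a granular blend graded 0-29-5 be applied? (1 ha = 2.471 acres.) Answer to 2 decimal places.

605.42 lb of product per acre

Product per hectare = 74.8 / 5% = 1496 lb.
Convert to per acre: 1496 × 0.404694 = 605.423 lb.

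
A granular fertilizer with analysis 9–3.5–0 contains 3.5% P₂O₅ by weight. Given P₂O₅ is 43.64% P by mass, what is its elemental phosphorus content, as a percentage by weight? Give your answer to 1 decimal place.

1.5% P

%P = 3.5 × 0.4364 = 1.5274%.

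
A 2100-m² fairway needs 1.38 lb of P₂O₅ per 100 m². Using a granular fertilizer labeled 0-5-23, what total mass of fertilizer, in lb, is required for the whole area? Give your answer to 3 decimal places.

Product per 100 m² = 1.38 / 5% = 27.6 lb.
Total product = 27.6 × 2100 / 100 = 579.6 lb.

579.600 lb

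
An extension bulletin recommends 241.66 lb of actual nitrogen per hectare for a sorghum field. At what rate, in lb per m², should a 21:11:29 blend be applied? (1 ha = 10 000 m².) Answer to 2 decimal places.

Product per hectare = 241.66 / 21% = 1150.76 lb.
Convert to per m²: 1150.76 × 0.0001 = 0.115076 lb.

0.12 lb of product per sq m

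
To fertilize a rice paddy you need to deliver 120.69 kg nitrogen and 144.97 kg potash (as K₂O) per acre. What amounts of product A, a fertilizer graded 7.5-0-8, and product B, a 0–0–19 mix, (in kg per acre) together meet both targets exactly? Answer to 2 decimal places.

With a, b = kg per acre of product A and product B:
N: 0.075·a + 0·b = 120.69
K₂O: 0.08·a + 0.19·b = 144.97
From row1: a = (120.69 − 0·b) / 0.075.
Into row2: 0.08·(120.69 − 0·b)/0.075 + 0.19·b = 144.97 → b = 85.4421, a = 1609.2.

1609.20 kg product A, 85.44 kg product B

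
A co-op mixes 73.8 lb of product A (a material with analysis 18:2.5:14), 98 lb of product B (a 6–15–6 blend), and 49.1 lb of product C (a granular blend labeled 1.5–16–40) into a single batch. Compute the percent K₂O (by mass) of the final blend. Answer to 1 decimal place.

16.2% K₂O

Total mass = 73.8 + 98 + 49.1 = 220.9 lb.
K₂O mass = 14%×73.8 + 6%×98 + 40%×49.1 = 35.852 lb.
% K₂O = 35.852 / 220.9 = 16.23%.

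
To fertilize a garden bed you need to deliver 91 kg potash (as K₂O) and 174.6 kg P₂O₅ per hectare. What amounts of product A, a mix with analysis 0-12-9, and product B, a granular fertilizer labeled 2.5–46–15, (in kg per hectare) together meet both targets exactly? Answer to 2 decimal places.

With a, b = kg per hectare of product A and product B:
K₂O: 0.09·a + 0.15·b = 91
P₂O₅: 0.12·a + 0.46·b = 174.6
Eliminate b: (row1) − 0.15/0.46·(row2) → 0.0508696·a = 34.0652, so a = 669.658.
Then b = (174.6 − 0.12·669.658) / 0.46 = 204.872.

669.66 kg product A, 204.87 kg product B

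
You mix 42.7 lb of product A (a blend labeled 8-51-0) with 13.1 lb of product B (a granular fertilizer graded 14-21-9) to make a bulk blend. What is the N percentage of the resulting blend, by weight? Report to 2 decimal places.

9.41% N

Total mass = 42.7 + 13.1 = 55.8 lb.
N mass = 8%×42.7 + 14%×13.1 = 5.25 lb.
% N = 5.25 / 55.8 = 9.4086%.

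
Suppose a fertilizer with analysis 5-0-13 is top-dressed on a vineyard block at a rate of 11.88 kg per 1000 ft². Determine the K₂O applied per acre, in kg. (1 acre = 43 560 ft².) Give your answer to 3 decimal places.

67.274 kg K₂O per acre

K₂O per 1000 ft² = 11.88 × 13% = 1.5444 kg.
Convert to per acre: 1.5444 × 43.56 = 67.2741 kg.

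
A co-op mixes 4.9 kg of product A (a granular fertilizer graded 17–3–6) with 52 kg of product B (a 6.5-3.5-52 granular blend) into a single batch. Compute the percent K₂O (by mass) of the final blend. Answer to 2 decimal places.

Total mass = 4.9 + 52 = 56.9 kg.
K₂O mass = 6%×4.9 + 52%×52 = 27.334 kg.
% K₂O = 27.334 / 56.9 = 48.0387%.

48.04% K₂O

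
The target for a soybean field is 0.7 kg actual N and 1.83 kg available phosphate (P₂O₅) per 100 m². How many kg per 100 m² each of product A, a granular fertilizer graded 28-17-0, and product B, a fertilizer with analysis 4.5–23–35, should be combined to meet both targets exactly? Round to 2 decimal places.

Let a = kg of product A, b = kg of product B (per 100 m²).
N: 0.28·a + 0.045·b = 0.7
P₂O₅: 0.17·a + 0.23·b = 1.83
Eliminate a: (row1) − 0.28/0.17·(row2) → -0.333824·b = -2.31412, so b = 6.93216.
Back-substitute: a = (0.7 − 0.045·6.93216) / 0.28 = 1.3859.

1.39 kg product A, 6.93 kg product B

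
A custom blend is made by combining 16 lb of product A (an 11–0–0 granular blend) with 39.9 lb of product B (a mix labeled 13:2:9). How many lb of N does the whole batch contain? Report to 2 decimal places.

N mass = 11%×16 + 13%×39.9 = 6.947 lb.

6.95 lb N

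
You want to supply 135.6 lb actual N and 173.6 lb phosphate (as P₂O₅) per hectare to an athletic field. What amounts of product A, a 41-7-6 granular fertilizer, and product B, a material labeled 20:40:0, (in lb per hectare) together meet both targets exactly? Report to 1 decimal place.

130.1 lb product A, 411.2 lb product B

With a, b = lb per hectare of product A and product B:
N: 0.41·a + 0.2·b = 135.6
P₂O₅: 0.07·a + 0.4·b = 173.6
From row1: a = (135.6 − 0.2·b) / 0.41.
Into row2: 0.07·(135.6 − 0.2·b)/0.41 + 0.4·b = 173.6 → b = 411.227, a = 130.133.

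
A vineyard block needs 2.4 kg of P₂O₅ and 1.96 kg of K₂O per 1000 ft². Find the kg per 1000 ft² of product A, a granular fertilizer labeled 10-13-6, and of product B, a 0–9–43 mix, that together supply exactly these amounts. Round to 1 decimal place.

16.9 kg product A, 2.2 kg product B

Per-1000 ft² balance (a = product A, b = product B):
P₂O₅: 0.13·a + 0.09·b = 2.4
K₂O: 0.06·a + 0.43·b = 1.96
Eliminate b: (row1) − 0.09/0.43·(row2) → 0.117442·a = 1.98977, so a = 16.9426.
Then b = (1.96 − 0.06·16.9426) / 0.43 = 2.19406.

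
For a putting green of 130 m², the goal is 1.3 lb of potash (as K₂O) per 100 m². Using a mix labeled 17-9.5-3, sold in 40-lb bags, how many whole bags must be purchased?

Product per 100 m² = 1.3 / 3% = 43.3333 lb.
Total product = 43.3333 × 130 / 100 = 56.3333 lb.
Bags = ⌈56.3333 / 40⌉ = 2.

2 bags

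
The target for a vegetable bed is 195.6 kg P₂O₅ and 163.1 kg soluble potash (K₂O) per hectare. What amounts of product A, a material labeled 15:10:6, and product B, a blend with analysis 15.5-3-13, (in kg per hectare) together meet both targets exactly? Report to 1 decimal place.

1833.5 kg product A, 408.4 kg product B

With a, b = kg per hectare of product A and product B:
P₂O₅: 0.1·a + 0.03·b = 195.6
K₂O: 0.06·a + 0.13·b = 163.1
From row1: a = (195.6 − 0.03·b) / 0.1.
Into row2: 0.06·(195.6 − 0.03·b)/0.1 + 0.13·b = 163.1 → b = 408.393, a = 1833.48.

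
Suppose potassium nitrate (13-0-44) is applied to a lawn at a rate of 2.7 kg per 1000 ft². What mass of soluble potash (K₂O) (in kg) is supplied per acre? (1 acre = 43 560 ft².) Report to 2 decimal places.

51.75 kg K₂O per acre

K₂O per 1000 ft² = 2.7 × 44% = 1.188 kg.
Convert to per acre: 1.188 × 43.56 = 51.7493 kg.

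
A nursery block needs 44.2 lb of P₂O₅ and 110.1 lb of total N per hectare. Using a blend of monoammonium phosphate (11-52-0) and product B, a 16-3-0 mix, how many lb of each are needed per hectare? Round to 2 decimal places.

47.17 lb monoammonium phosphate, 655.69 lb product B

Per-hectare balance (a = monoammonium phosphate, b = product B):
P₂O₅: 0.52·a + 0.03·b = 44.2
N: 0.11·a + 0.16·b = 110.1
From row1: a = (44.2 − 0.03·b) / 0.52.
Into row2: 0.11·(44.2 − 0.03·b)/0.52 + 0.16·b = 110.1 → b = 655.6946, a = 47.1715.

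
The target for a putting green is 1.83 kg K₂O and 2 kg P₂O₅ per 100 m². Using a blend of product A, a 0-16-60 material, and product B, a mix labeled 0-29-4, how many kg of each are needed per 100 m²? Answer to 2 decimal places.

Let a = kg of product A, b = kg of product B (per 100 m²).
K₂O: 0.6·a + 0.04·b = 1.83
P₂O₅: 0.16·a + 0.29·b = 2
From row1: a = (1.83 − 0.04·b) / 0.6.
Into row2: 0.16·(1.83 − 0.04·b)/0.6 + 0.29·b = 2 → b = 5.41289, a = 2.68914.

2.69 kg product A, 5.41 kg product B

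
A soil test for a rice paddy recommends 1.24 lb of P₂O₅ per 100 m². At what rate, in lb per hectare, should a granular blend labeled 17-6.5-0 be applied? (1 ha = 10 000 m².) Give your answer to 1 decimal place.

1907.7 lb of product per hectare

Product per 100 m² = 1.24 / 6.5% = 19.0769 lb.
Convert to per hectare: 19.0769 × 100 = 1907.69 lb.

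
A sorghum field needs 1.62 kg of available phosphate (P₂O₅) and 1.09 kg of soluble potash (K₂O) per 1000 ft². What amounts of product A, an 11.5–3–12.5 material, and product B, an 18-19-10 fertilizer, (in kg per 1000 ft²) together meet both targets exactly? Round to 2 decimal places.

2.17 kg product A, 8.18 kg product B

Let a = kg of product A, b = kg of product B (per 1000 ft²).
P₂O₅: 0.03·a + 0.19·b = 1.62
K₂O: 0.125·a + 0.1·b = 1.09
From row1: a = (1.62 − 0.19·b) / 0.03.
Into row2: 0.125·(1.62 − 0.19·b)/0.03 + 0.1·b = 1.09 → b = 8.18313, a = 2.17349.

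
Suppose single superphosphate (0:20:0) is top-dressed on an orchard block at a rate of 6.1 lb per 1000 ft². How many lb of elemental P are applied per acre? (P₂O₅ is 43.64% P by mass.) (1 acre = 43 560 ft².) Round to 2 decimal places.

23.19 lb P per acre

P₂O₅ per 1000 ft² = 6.1 × 20% = 1.22 lb.
Elemental P = 1.22 × 0.4364 = 0.532408 lb per 1000 ft².
Convert to per acre: 0.532408 × 43.56 = 23.1917 lb.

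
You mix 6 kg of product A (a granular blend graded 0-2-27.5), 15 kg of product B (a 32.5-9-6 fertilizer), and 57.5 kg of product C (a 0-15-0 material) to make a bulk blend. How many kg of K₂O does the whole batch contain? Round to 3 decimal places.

2.550 kg K₂O

K₂O mass = 27.5%×6 + 6%×15 + 0%×57.5 = 2.55 kg.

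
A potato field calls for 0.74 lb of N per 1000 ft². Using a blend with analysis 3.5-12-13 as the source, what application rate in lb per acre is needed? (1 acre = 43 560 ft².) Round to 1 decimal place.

Product per 1000 ft² = 0.74 / 3.5% = 21.1429 lb.
Convert to per acre: 21.1429 × 43.56 = 920.983 lb.

921.0 lb of product per acre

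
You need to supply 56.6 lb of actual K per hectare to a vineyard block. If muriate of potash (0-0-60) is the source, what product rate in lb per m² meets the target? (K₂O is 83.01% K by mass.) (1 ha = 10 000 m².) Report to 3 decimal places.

As K₂O: 56.6 / 0.8301 = 68.1846 lb per hectare.
Product per hectare = 68.1846 / 60% = 113.641 lb.
Convert to per m²: 113.641 × 0.0001 = 0.0113641 lb.

0.011 lb of product per sq m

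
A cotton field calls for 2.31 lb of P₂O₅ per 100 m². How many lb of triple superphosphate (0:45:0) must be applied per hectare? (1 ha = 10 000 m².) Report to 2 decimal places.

Product per 100 m² = 2.31 / 45% = 5.13333 lb.
Convert to per hectare: 5.13333 × 100 = 513.333 lb.

513.33 lb of product per hectare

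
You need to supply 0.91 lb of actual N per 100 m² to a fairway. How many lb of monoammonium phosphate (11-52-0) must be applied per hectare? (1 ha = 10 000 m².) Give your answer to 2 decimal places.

Product per 100 m² = 0.91 / 11% = 8.27273 lb.
Convert to per hectare: 8.27273 × 100 = 827.273 lb.

827.27 lb of product per hectare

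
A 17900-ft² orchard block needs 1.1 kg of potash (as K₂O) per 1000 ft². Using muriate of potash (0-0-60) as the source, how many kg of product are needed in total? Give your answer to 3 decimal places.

32.817 kg

Product per 1000 ft² = 1.1 / 60% = 1.83333 kg.
Total product = 1.83333 × 17900 / 1000 = 32.8167 kg.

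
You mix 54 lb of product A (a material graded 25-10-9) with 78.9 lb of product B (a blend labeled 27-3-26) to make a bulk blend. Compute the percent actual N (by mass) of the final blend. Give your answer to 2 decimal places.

Total mass = 54 + 78.9 = 132.9 lb.
N mass = 25%×54 + 27%×78.9 = 34.803 lb.
% N = 34.803 / 132.9 = 26.1874%.

26.19% N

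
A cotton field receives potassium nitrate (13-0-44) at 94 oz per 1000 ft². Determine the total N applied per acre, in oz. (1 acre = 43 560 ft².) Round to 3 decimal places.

532.303 oz N per acre

nitrogen per 1000 ft² = 94 × 13% = 12.22 oz.
Convert to per acre: 12.22 × 43.56 = 532.3032 oz.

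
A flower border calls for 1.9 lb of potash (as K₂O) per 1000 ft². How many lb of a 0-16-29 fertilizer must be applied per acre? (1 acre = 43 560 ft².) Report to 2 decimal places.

285.39 lb of product per acre

Product per 1000 ft² = 1.9 / 29% = 6.55172 lb.
Convert to per acre: 6.55172 × 43.56 = 285.393 lb.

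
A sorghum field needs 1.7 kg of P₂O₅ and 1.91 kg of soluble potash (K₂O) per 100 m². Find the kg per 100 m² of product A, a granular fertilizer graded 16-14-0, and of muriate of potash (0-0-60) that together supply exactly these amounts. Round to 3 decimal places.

Per-100 m² balance (a = product A, b = muriate of potash):
P₂O₅: 0.14·a + 0·b = 1.7
K₂O: 0·a + 0.6·b = 1.91
Solving simultaneously: a = 12.1429, b = 3.18333.

12.143 kg product A, 3.183 kg muriate of potash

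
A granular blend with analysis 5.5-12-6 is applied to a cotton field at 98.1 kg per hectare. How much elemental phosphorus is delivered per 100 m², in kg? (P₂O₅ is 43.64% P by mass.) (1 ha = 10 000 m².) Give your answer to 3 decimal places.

0.051 kg P per hundred sq m

P₂O₅ per hectare = 98.1 × 12% = 11.772 kg.
Elemental P = 11.772 × 0.4364 = 5.1373 kg per hectare.
Convert to per 100 m²: 5.1373 × 0.01 = 0.051373 kg.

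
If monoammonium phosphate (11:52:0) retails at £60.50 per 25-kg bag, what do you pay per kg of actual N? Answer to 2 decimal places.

N in bag = 25 × 11% = 2.75 kg.
Cost per kg N = £60.50 / 2.75 = £22.0000.

£22.00 per kg N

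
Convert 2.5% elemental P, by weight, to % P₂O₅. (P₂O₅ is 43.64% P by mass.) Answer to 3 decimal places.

5.729% P₂O₅

%P₂O₅ = 2.5 / 0.4364 = 5.72869%.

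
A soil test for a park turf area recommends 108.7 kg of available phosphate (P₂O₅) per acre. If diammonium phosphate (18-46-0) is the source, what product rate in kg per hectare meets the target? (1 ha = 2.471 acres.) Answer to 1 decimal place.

Product per acre = 108.7 / 46% = 236.304 kg.
Convert to per hectare: 236.304 × 2.471 = 583.908 kg.

583.9 kg of product per hectare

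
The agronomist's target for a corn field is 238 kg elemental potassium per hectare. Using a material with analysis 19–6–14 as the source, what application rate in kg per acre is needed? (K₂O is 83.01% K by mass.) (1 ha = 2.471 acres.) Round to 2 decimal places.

As K₂O: 238 / 0.8301 = 286.712 kg per hectare.
Product per hectare = 286.712 / 14% = 2047.95 kg.
Convert to per acre: 2047.95 × 0.404694 = 828.792 kg.

828.79 kg of product per acre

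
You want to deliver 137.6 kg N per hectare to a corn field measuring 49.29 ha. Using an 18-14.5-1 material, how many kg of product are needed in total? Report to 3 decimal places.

Product per hectare = 137.6 / 18% = 764.444 kg.
Total product = 764.444 × 49.29 = 37679.4667 kg.

37679.467 kg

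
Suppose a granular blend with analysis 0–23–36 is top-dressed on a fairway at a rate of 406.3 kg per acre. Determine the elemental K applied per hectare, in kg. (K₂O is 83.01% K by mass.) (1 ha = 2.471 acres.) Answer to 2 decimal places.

K₂O per acre = 406.3 × 36% = 146.268 kg.
Elemental K = 146.268 × 0.8301 = 121.417 kg per acre.
Convert to per hectare: 121.417 × 2.471 = 300.022 kg.

300.02 kg K per hectare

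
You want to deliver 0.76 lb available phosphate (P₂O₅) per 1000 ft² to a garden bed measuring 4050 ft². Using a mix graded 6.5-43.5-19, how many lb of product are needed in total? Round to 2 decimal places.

7.08 lb

Product per 1000 ft² = 0.76 / 43.5% = 1.74713 lb.
Total product = 1.74713 × 4050 / 1000 = 7.07586 lb.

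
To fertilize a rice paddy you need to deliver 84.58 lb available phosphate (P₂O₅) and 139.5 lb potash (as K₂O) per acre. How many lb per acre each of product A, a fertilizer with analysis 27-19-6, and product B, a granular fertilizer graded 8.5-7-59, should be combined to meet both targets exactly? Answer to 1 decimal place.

372.0 lb product A, 198.6 lb product B

Let a = lb of product A, b = lb of product B (per acre).
P₂O₅: 0.19·a + 0.07·b = 84.58
K₂O: 0.06·a + 0.59·b = 139.5
Eliminate b: (row1) − 0.07/0.59·(row2) → 0.182881·a = 68.0292, so a = 371.985.
Then b = (139.5 − 0.06·371.985) / 0.59 = 198.612.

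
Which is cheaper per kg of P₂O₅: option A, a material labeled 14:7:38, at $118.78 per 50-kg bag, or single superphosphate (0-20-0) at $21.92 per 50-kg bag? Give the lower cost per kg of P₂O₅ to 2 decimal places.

$2.19 per kg P₂O₅ (single superphosphate)

option A: P₂O₅ per bag = 50 × 7% = 3.5 kg; cost = 118.78 / 3.5 = $33.9371/kg P₂O₅.
single superphosphate: P₂O₅ per bag = 50 × 20% = 10 kg; cost = 21.92 / 10 = $2.1920/kg P₂O₅.
single superphosphate is cheaper.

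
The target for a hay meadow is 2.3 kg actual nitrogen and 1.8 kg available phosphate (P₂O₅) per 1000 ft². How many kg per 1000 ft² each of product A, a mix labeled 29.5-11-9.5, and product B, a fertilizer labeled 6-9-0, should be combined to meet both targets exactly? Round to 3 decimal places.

4.962 kg product A, 13.935 kg product B

Let a = kg of product A, b = kg of product B (per 1000 ft²).
N: 0.295·a + 0.06·b = 2.3
P₂O₅: 0.11·a + 0.09·b = 1.8
Eliminate a: (row1) − 0.295/0.11·(row2) → -0.181364·b = -2.52727, so b = 13.9348.
Back-substitute: a = (2.3 − 0.06·13.9348) / 0.295 = 4.96241.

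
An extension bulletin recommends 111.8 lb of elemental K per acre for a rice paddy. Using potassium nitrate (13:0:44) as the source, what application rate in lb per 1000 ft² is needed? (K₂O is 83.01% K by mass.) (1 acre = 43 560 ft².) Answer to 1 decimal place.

As K₂O: 111.8 / 0.8301 = 134.683 lb per acre.
Product per acre = 134.683 / 44% = 306.097 lb.
Convert to per 1000 ft²: 306.097 × 0.0229568 = 7.02701 lb.

7.0 lb of product per thousand sq ft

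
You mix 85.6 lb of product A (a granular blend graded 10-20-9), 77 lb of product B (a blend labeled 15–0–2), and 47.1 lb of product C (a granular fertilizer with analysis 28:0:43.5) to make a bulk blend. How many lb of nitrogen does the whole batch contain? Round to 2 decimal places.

N mass = 10%×85.6 + 15%×77 + 28%×47.1 = 33.298 lb.

33.30 lb N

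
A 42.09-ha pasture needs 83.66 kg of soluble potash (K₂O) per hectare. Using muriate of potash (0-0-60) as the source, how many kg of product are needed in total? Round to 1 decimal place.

5868.7 kg

Product per hectare = 83.66 / 60% = 139.433 kg.
Total product = 139.433 × 42.09 = 5868.749 kg.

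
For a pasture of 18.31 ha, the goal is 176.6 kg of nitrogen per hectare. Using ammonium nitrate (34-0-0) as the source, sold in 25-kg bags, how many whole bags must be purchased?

381 bags

Product per hectare = 176.6 / 34% = 519.412 kg.
Total product = 519.412 × 18.31 = 9510.43 kg.
Bags = ⌈9510.43 / 25⌉ = 381.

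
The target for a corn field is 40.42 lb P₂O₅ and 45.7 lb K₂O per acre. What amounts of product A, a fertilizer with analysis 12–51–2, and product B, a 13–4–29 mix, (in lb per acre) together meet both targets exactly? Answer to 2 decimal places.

With a, b = lb per acre of product A and product B:
P₂O₅: 0.51·a + 0.04·b = 40.42
K₂O: 0.02·a + 0.29·b = 45.7
Eliminate b: (row1) − 0.04/0.29·(row2) → 0.507241·a = 34.1166, so a = 67.259.
Then b = (45.7 − 0.02·67.259) / 0.29 = 152.948.

67.26 lb product A, 152.95 lb product B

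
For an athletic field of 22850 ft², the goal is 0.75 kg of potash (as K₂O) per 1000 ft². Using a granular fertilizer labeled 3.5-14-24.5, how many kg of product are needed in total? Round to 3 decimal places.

69.949 kg

Product per 1000 ft² = 0.75 / 24.5% = 3.06122 kg.
Total product = 3.06122 × 22850 / 1000 = 69.94898 kg.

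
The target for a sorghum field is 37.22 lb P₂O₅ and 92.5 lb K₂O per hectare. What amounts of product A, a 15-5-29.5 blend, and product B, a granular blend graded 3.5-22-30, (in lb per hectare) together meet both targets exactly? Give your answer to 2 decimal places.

With a, b = lb per hectare of product A and product B:
P₂O₅: 0.05·a + 0.22·b = 37.22
K₂O: 0.295·a + 0.3·b = 92.5
Solving simultaneously: a = 184.048, b = 127.353.

184.05 lb product A, 127.35 lb product B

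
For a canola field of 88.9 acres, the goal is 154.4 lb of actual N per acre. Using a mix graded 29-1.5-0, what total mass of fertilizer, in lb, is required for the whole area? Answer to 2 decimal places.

47331.59 lb

Product per acre = 154.4 / 29% = 532.414 lb.
Total product = 532.414 × 88.9 = 47331.586 lb.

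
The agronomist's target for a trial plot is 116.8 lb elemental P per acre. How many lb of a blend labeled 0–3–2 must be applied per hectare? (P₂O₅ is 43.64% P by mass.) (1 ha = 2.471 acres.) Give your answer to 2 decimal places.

As P₂O₅: 116.8 / 0.4364 = 267.644 lb per acre.
Product per acre = 267.644 / 3% = 8921.48 lb.
Convert to per hectare: 8921.48 × 2.471 = 22044.974 lb.

22044.97 lb of product per hectare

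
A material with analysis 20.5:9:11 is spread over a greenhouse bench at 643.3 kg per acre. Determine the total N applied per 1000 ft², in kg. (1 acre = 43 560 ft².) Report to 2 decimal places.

nitrogen per acre = 643.3 × 20.5% = 131.876 kg.
Convert to per 1000 ft²: 131.876 × 0.0229568 = 3.02747 kg.

3.03 kg N per thousand sq ft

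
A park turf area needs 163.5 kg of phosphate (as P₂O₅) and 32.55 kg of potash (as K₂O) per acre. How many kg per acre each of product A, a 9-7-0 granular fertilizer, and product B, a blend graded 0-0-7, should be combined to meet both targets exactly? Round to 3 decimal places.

2335.714 kg product A, 465.000 kg product B

Per-acre balance (a = product A, b = product B):
P₂O₅: 0.07·a + 0·b = 163.5
K₂O: 0·a + 0.07·b = 32.55
Solving simultaneously: a = 2335.7143, b = 465.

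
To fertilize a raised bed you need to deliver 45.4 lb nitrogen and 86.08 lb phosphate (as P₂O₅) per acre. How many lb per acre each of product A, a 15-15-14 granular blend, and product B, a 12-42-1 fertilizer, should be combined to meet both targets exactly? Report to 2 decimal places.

With a, b = lb per acre of product A and product B:
N: 0.15·a + 0.12·b = 45.4
P₂O₅: 0.15·a + 0.42·b = 86.08
Eliminate a: (row1) − 0.15/0.15·(row2) → -0.3·b = -40.68, so b = 135.6.
Back-substitute: a = (45.4 − 0.12·135.6) / 0.15 = 194.187.

194.19 lb product A, 135.60 lb product B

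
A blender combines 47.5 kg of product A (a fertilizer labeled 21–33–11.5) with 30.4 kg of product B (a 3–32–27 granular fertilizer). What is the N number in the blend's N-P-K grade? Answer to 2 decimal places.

Total mass = 47.5 + 30.4 = 77.9 kg.
N mass = 21%×47.5 + 3%×30.4 = 10.887 kg.
% N = 10.887 / 77.9 = 13.9756%.

13.98% N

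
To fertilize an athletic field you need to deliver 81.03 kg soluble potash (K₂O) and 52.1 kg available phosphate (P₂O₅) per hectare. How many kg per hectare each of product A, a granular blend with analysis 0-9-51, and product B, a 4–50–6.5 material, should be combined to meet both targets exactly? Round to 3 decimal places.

149.021 kg product A, 77.376 kg product B

Per-hectare balance (a = product A, b = product B):
K₂O: 0.51·a + 0.065·b = 81.03
P₂O₅: 0.09·a + 0.5·b = 52.1
Solving simultaneously: a = 149.0207, b = 77.3763.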